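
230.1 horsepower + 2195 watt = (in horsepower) 1 horsepower = 745.69987 W, so 230.1 horsepower = 230.1 * 745.69987 = 171585.54 W. 2195 watt = 2195 W. Sum: 171585.54 + 2195 = 173780.54 W. 1 horsepower = 745.69987 W, so 173780.54 W = 173780.54 / 745.69987 = 233.04354 horsepower ≈ 233 horsepower (4 s.f.). Final answer: 233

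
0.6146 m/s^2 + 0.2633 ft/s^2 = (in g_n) 0.6146 m/s^2 is already in m/s^2. 1 ft/s^2 = 0.3048 m/s^2, so 0.2633 ft/s^2 = 0.2633 * 0.3048 = 0.08025384 m/s^2. Sum: 0.6146 + 0.08025384 = 0.69485384 m/s^2. 1 g_n = 9.80665 m/s^2, so 0.69485384 m/s^2 = 0.69485384 / 9.80665 = 0.070855373 g_n ≈ 0.07086 g_n (4 s.f.). Final answer: 0.07086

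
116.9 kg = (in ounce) 4124. Check: 1 ounce = 0.028349523 kg, so 116.9 kg = 116.9 / 0.028349523 = 4123.5262 ounce ≈ 4124 ounce (4 s.f.).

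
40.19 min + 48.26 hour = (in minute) 2936. Check: 1 min = 60 s, so 40.19 min = 40.19 * 60 = 2411.4 s. 1 hour = 3600 s, so 48.26 hour = 48.26 * 3600 = 173736 s. Sum: 2411.4 + 173736 = 176147.4 s. 1 minute = 60 s, so 176147.4 s = 176147.4 / 60 = 2935.79 minute ≈ 2936 minute (4 s.f.).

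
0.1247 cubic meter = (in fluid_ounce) 0.1247 cubic meter = 0.1247 m^3. 1 fluid_ounce = 2.957353e-05 m^3, so 0.1247 m^3 = 0.1247 / 2.957353e-05 = 4216.6086 fluid_ounce ≈ 4217 fluid_ounce (4 s.f.). Final answer: 4217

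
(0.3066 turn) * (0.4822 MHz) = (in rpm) 1 turn = 6.2831853 rad, so 0.3066 turn = 0.3066 * 6.2831853 = 1.9264246 rad. 1 MHz = 1000000 Hz, so 0.4822 MHz = 0.4822 * 1000000 = 482200 Hz. Combine: 1.9264246 rad * 482200 Hz = 928921.95 rad/s. 1 rpm = 0.10471976 rad/s, so 928921.95 rad/s = 928921.95 / 0.10471976 = 8870551.2 rpm ≈ 8.871e+06 rpm (4 s.f.). Final answer: 8.871e+06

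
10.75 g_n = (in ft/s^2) 345.9. Check: 1 g_n = 9.80665 m/s^2, so 10.75 g_n = 10.75 * 9.80665 = 105.42149 m/s^2. 1 ft/s^2 = 0.3048 m/s^2, so 105.42149 m/s^2 = 105.42149 / 0.3048 = 345.87102 ft/s^2 ≈ 345.9 ft/s^2 (4 s.f.).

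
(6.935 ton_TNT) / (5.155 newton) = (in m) 1 ton_TNT = 4.184e+09 J, so 6.935 ton_TNT = 6.935 * 4.184e+09 = 2.901604e+10 J. 5.155 newton = 5.155 N. Combine: 2.901604e+10 J / 5.155 N = 5.6287177e+09 m. Result: 5.6287177e+09 m ≈ 5.629e+09 m (4 s.f.). Final answer: 5.629e+09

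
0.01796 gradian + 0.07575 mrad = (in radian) 1 gradian = 0.015707963 rad, so 0.01796 gradian = 0.01796 * 0.015707963 = 0.00028211502 rad. 1 mrad = 0.001 rad, so 0.07575 mrad = 0.07575 * 0.001 = 7.575e-05 rad. Sum: 0.00028211502 + 7.575e-05 = 0.00035786502 rad. 0.00035786502 rad = 0.00035786502 radian ≈ 0.0003579 radian (4 s.f.). Final answer: 0.0003579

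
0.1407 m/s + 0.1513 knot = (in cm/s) 0.1407 m/s is already in m/s. 1 knot = 0.51444444 m/s, so 0.1513 knot = 0.1513 * 0.51444444 = 0.077835444 m/s. Sum: 0.1407 + 0.077835444 = 0.21853544 m/s. 1 cm/s = 0.01 m/s, so 0.21853544 m/s = 0.21853544 / 0.01 = 21.853544 cm/s ≈ 21.85 cm/s (4 s.f.). Final answer: 21.85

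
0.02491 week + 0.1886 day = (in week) 1 week = 604800 s, so 0.02491 week = 0.02491 * 604800 = 15065.568 s. 1 day = 86400 s, so 0.1886 day = 0.1886 * 86400 = 16295.04 s. Sum: 15065.568 + 16295.04 = 31360.608 s. 1 week = 604800 s, so 31360.608 s = 31360.608 / 604800 = 0.051852857 week ≈ 0.05185 week (4 s.f.). Final answer: 0.05185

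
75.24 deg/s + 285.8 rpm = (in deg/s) 1790. Check: 1 deg/s = 0.017453293 rad/s, so 75.24 deg/s = 75.24 * 0.017453293 = 1.3131857 rad/s. 1 rpm = 0.10471976 rad/s, so 285.8 rpm = 285.8 * 0.10471976 = 29.928906 rad/s. Sum: 1.3131857 + 29.928906 = 31.242092 rad/s. 1 deg/s = 0.017453293 rad/s, so 31.242092 rad/s = 31.242092 / 0.017453293 = 1790.04 deg/s ≈ 1790 deg/s (4 s.f.).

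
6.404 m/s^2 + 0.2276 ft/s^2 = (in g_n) 0.6601. Check: 6.404 m/s^2 is already in m/s^2. 1 ft/s^2 = 0.3048 m/s^2, so 0.2276 ft/s^2 = 0.2276 * 0.3048 = 0.06937248 m/s^2. Sum: 6.404 + 0.06937248 = 6.4733725 m/s^2. 1 g_n = 9.80665 m/s^2, so 6.4733725 m/s^2 = 6.4733725 / 9.80665 = 0.66010029 g_n ≈ 0.6601 g_n (4 s.f.).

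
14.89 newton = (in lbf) 14.89 newton = 14.89 N. 1 lbf = 4.4482216 N, so 14.89 N = 14.89 / 4.4482216 = 3.3474052 lbf ≈ 3.347 lbf (4 s.f.). Final answer: 3.347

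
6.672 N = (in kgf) 0.6804. Check: 1 kgf = 9.80665 N, so 6.672 N = 6.672 / 9.80665 = 0.68035466 kgf ≈ 0.6804 kgf (4 s.f.).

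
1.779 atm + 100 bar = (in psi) 1 atm = 101325 Pa, so 1.779 atm = 1.779 * 101325 = 180257.17 Pa. 1 bar = 100000 Pa, so 100 bar = 100 * 100000 = 10000000 Pa. Sum: 180257.17 + 10000000 = 10180257 Pa. 1 psi = 6894.7573 Pa, so 10180257 Pa = 10180257 / 6894.7573 = 1476.5215 psi ≈ 1477 psi (4 s.f.). Final answer: 1477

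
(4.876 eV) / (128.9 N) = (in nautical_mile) 1 eV = 1.6021766e-19 J, so 4.876 eV = 4.876 * 1.6021766e-19 = 7.8122133e-19 J. 128.9 N is already in N. Combine: 7.8122133e-19 J / 128.9 N = 6.0606775e-21 m. 1 nautical_mile = 1852 m, so 6.0606775e-21 m = 6.0606775e-21 / 1852 = 3.272504e-24 nautical_mile ≈ 3.273e-24 nautical_mile (4 s.f.). Final answer: 3.273e-24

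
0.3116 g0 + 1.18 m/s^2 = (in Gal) 423.6. Check: 1 g0 = 9.80665 m/s^2, so 0.3116 g0 = 0.3116 * 9.80665 = 3.0557521 m/s^2. 1.18 m/s^2 is already in m/s^2. Sum: 3.0557521 + 1.18 = 4.2357521 m/s^2. 1 Gal = 0.01 m/s^2, so 4.2357521 m/s^2 = 4.2357521 / 0.01 = 423.57521 Gal ≈ 423.6 Gal (4 s.f.).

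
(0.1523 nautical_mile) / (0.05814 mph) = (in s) 1 nautical_mile = 1852 m, so 0.1523 nautical_mile = 0.1523 * 1852 = 282.0596 m. 1 mph = 0.44704 m/s, so 0.05814 mph = 0.05814 * 0.44704 = 0.025990906 m/s. Combine: 282.0596 m / 0.025990906 m/s = 10852.242 s. Result: 10852.242 s ≈ 1.085e+04 s (4 s.f.). Final answer: 1.085e+04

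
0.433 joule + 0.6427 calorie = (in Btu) 0.433 joule = 0.433 J. 1 calorie = 4.184 J, so 0.6427 calorie = 0.6427 * 4.184 = 2.6890568 J. Sum: 0.433 + 2.6890568 = 3.1220568 J. 1 Btu = 1055.0559 J, so 3.1220568 J = 3.1220568 / 1055.0559 = 0.0029591389 Btu ≈ 0.002959 Btu (4 s.f.). Final answer: 0.002959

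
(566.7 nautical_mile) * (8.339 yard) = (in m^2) 1 nautical_mile = 1852 m, so 566.7 nautical_mile = 566.7 * 1852 = 1049528.4 m. 1 yard = 0.9144 m, so 8.339 yard = 8.339 * 0.9144 = 7.6251816 m. Combine: 1049528.4 m * 7.6251816 m = 8002844.6 m^2. Result: 8002844.6 m^2 ≈ 8.003e+06 m^2 (4 s.f.). Final answer: 8.003e+06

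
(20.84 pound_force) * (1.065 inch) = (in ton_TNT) 1 pound_force = 4.4482216 N, so 20.84 pound_force = 20.84 * 4.4482216 = 92.700938 N. 1 inch = 0.0254 m, so 1.065 inch = 1.065 * 0.0254 = 0.027051 m. Combine: 92.700938 N * 0.027051 m = 2.5076531 J. 1 ton_TNT = 4.184e+09 J, so 2.5076531 J = 2.5076531 / 4.184e+09 = 5.9934347e-10 ton_TNT ≈ 5.993e-10 ton_TNT (4 s.f.). Final answer: 5.993e-10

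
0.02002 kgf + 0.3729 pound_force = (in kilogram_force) 1 kgf = 9.80665 N, so 0.02002 kgf = 0.02002 * 9.80665 = 0.19632913 N. 1 pound_force = 4.4482216 N, so 0.3729 pound_force = 0.3729 * 4.4482216 = 1.6587418 N. Sum: 0.19632913 + 1.6587418 = 1.855071 N. 1 kilogram_force = 9.80665 N, so 1.855071 N = 1.855071 / 9.80665 = 0.18916459 kilogram_force ≈ 0.1892 kilogram_force (4 s.f.). Final answer: 0.1892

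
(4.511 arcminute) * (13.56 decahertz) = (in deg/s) 10.19. Check: 1 arcminute = 0.00029088821 rad, so 4.511 arcminute = 4.511 * 0.00029088821 = 0.0013121967 rad. 1 decahertz = 10 Hz, so 13.56 decahertz = 13.56 * 10 = 135.6 Hz. Combine: 0.0013121967 rad * 135.6 Hz = 0.17793387 rad/s. 1 deg/s = 0.017453293 rad/s, so 0.17793387 rad/s = 0.17793387 / 0.017453293 = 10.19486 deg/s ≈ 10.19 deg/s (4 s.f.).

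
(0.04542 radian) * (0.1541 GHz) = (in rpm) 6.684e+07. Check: 0.04542 radian = 0.04542 rad. 1 GHz = 1e+09 Hz, so 0.1541 GHz = 0.1541 * 1e+09 = 1.541e+08 Hz. Combine: 0.04542 rad * 1.541e+08 Hz = 6999222 rad/s. 1 rpm = 0.10471976 rad/s, so 6999222 rad/s = 6999222 / 0.10471976 = 66837647 rpm ≈ 6.684e+07 rpm (4 s.f.).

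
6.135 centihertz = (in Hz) 0.06135. Check: 1 centihertz = 0.01 Hz, so 6.135 centihertz = 6.135 * 0.01 = 0.06135 Hz. Result: 0.06135 Hz.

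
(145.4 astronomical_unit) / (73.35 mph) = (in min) 1.106e+10. Check: 1 astronomical_unit = 1.4959787e+11 m, so 145.4 astronomical_unit = 145.4 * 1.4959787e+11 = 2.175153e+13 m. 1 mph = 0.44704 m/s, so 73.35 mph = 73.35 * 0.44704 = 32.790384 m/s. Combine: 2.175153e+13 m / 32.790384 m/s = 6.6335089e+11 s. 1 min = 60 s, so 6.6335089e+11 s = 6.6335089e+11 / 60 = 1.1055848e+10 min ≈ 1.106e+10 min (4 s.f.).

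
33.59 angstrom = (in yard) 1 angstrom = 1e-10 m, so 33.59 angstrom = 33.59 * 1e-10 = 3.359e-09 m. 1 yard = 0.9144 m, so 3.359e-09 m = 3.359e-09 / 0.9144 = 3.6734471e-09 yard ≈ 3.673e-09 yard (4 s.f.). Final answer: 3.673e-09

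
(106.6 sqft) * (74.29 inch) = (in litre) 1.869e+04. Check: 1 sqft = 0.09290304 m^2, so 106.6 sqft = 106.6 * 0.09290304 = 9.9034641 m^2. 1 inch = 0.0254 m, so 74.29 inch = 74.29 * 0.0254 = 1.886966 m. Combine: 9.9034641 m^2 * 1.886966 m = 18.6875 m^3. 1 litre = 0.001 m^3, so 18.6875 m^3 = 18.6875 / 0.001 = 18687.5 litre ≈ 1.869e+04 litre (4 s.f.).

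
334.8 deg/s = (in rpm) 55.8. Check: 1 deg/s = 0.017453293 rad/s, so 334.8 deg/s = 334.8 * 0.017453293 = 5.8433623 rad/s. 1 rpm = 0.10471976 rad/s, so 5.8433623 rad/s = 5.8433623 / 0.10471976 = 55.8 rpm.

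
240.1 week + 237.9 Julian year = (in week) 1 week = 604800 s, so 240.1 week = 240.1 * 604800 = 1.4521248e+08 s. 1 Julian year = 31557600 s, so 237.9 Julian year = 237.9 * 31557600 = 7.507553e+09 s. Sum: 1.4521248e+08 + 7.507553e+09 = 7.6527655e+09 s. 1 week = 604800 s, so 7.6527655e+09 s = 7.6527655e+09 / 604800 = 12653.382 week ≈ 1.265e+04 week (4 s.f.). Final answer: 1.265e+04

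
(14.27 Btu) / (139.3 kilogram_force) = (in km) 0.01102. Check: 1 Btu = 1055.0559 J, so 14.27 Btu = 14.27 * 1055.0559 = 15055.647 J. 1 kilogram_force = 9.80665 N, so 139.3 kilogram_force = 139.3 * 9.80665 = 1366.0663 N. Combine: 15055.647 J / 1366.0663 N = 11.021168 m. 1 km = 1000 m, so 11.021168 m = 11.021168 / 1000 = 0.011021168 km ≈ 0.01102 km (4 s.f.).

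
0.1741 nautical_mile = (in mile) 1 nautical_mile = 1852 m, so 0.1741 nautical_mile = 0.1741 * 1852 = 322.4332 m. 1 mile = 1609.344 m, so 322.4332 m = 322.4332 / 1609.344 = 0.2003507 mile ≈ 0.2004 mile (4 s.f.). Final answer: 0.2004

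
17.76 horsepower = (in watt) 1 horsepower = 745.69987 W, so 17.76 horsepower = 17.76 * 745.69987 = 13243.63 W. 13243.63 W = 13243.63 watt ≈ 1.324e+04 watt (4 s.f.). Final answer: 1.324e+04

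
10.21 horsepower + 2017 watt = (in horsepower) 1 horsepower = 745.69987 W, so 10.21 horsepower = 10.21 * 745.69987 = 7613.5957 W. 2017 watt = 2017 W. Sum: 7613.5957 + 2017 = 9630.5957 W. 1 horsepower = 745.69987 W, so 9630.5957 W = 9630.5957 / 745.69987 = 12.914842 horsepower ≈ 12.91 horsepower (4 s.f.). Final answer: 12.91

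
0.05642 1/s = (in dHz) 0.5642. Check: 0.05642 1/s = 0.05642 Hz. 1 dHz = 0.1 Hz, so 0.05642 Hz = 0.05642 / 0.1 = 0.5642 dHz.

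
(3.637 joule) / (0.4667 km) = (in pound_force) 3.637 joule = 3.637 J. 1 km = 1000 m, so 0.4667 km = 0.4667 * 1000 = 466.7 m. Combine: 3.637 J / 466.7 m = 0.0077930148 N. 1 pound_force = 4.4482216 N, so 0.0077930148 N = 0.0077930148 / 4.4482216 = 0.0017519394 pound_force ≈ 0.001752 pound_force (4 s.f.). Final answer: 0.001752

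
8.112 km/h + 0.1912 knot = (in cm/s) 1 km/h = 0.27777778 m/s, so 8.112 km/h = 8.112 * 0.27777778 = 2.2533333 m/s. 1 knot = 0.51444444 m/s, so 0.1912 knot = 0.1912 * 0.51444444 = 0.098361778 m/s. Sum: 2.2533333 + 0.098361778 = 2.3516951 m/s. 1 cm/s = 0.01 m/s, so 2.3516951 m/s = 2.3516951 / 0.01 = 235.16951 cm/s ≈ 235.2 cm/s (4 s.f.). Final answer: 235.2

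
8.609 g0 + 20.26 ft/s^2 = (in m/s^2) 90.6. Check: 1 g0 = 9.80665 m/s^2, so 8.609 g0 = 8.609 * 9.80665 = 84.42545 m/s^2. 1 ft/s^2 = 0.3048 m/s^2, so 20.26 ft/s^2 = 20.26 * 0.3048 = 6.175248 m/s^2. Sum: 84.42545 + 6.175248 = 90.600698 m/s^2. Result: 90.600698 m/s^2 ≈ 90.6 m/s^2 (4 s.f.).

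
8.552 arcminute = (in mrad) 2.488. Check: 1 arcminute = 0.00029088821 rad, so 8.552 arcminute = 8.552 * 0.00029088821 = 0.002487676 rad. 1 mrad = 0.001 rad, so 0.002487676 rad = 0.002487676 / 0.001 = 2.487676 mrad ≈ 2.488 mrad (4 s.f.).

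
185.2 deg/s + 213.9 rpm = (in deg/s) 1469. Check: 1 deg/s = 0.017453293 rad/s, so 185.2 deg/s = 185.2 * 0.017453293 = 3.2323498 rad/s. 1 rpm = 0.10471976 rad/s, so 213.9 rpm = 213.9 * 0.10471976 = 22.399556 rad/s. Sum: 3.2323498 + 22.399556 = 25.631905 rad/s. 1 deg/s = 0.017453293 rad/s, so 25.631905 rad/s = 25.631905 / 0.017453293 = 1468.6 deg/s ≈ 1469 deg/s (4 s.f.).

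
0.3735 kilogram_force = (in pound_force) 1 kilogram_force = 9.80665 N, so 0.3735 kilogram_force = 0.3735 * 9.80665 = 3.6627838 N. 1 pound_force = 4.4482216 N, so 3.6627838 N = 3.6627838 / 4.4482216 = 0.82342655 pound_force ≈ 0.8234 pound_force (4 s.f.). Final answer: 0.8234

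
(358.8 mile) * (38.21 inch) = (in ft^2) 6.032e+06. Check: 1 mile = 1609.344 m, so 358.8 mile = 358.8 * 1609.344 = 577432.63 m. 1 inch = 0.0254 m, so 38.21 inch = 38.21 * 0.0254 = 0.970534 m. Combine: 577432.63 m * 0.970534 m = 560418 m^2. 1 ft^2 = 0.09290304 m^2, so 560418 m^2 = 560418 / 0.09290304 = 6032289.1 ft^2 ≈ 6.032e+06 ft^2 (4 s.f.).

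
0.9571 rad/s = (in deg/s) 1 deg/s = 0.017453293 rad/s, so 0.9571 rad/s = 0.9571 / 0.017453293 = 54.837791 deg/s ≈ 54.84 deg/s (4 s.f.). Final answer: 54.84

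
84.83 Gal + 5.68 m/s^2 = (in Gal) 1 Gal = 0.01 m/s^2, so 84.83 Gal = 84.83 * 0.01 = 0.8483 m/s^2. 5.68 m/s^2 is already in m/s^2. Sum: 0.8483 + 5.68 = 6.5283 m/s^2. 1 Gal = 0.01 m/s^2, so 6.5283 m/s^2 = 6.5283 / 0.01 = 652.83 Gal ≈ 652.8 Gal (4 s.f.). Final answer: 652.8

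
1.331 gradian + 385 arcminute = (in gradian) 1 gradian = 0.015707963 rad, so 1.331 gradian = 1.331 * 0.015707963 = 0.020907299 rad. 1 arcminute = 0.00029088821 rad, so 385 arcminute = 385 * 0.00029088821 = 0.11199196 rad. Sum: 0.020907299 + 0.11199196 = 0.13289926 rad. 1 gradian = 0.015707963 rad, so 0.13289926 rad = 0.13289926 / 0.015707963 = 8.4606296 gradian ≈ 8.461 gradian (4 s.f.). Final answer: 8.461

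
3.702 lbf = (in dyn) 1.647e+06. Check: 1 lbf = 4.4482216 N, so 3.702 lbf = 3.702 * 4.4482216 = 16.467316 N. 1 dyn = 1e-05 N, so 16.467316 N = 16.467316 / 1e-05 = 1646731.6 dyn ≈ 1.647e+06 dyn (4 s.f.).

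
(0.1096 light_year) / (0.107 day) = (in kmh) 1 light_year = 9.4607305e+15 m, so 0.1096 light_year = 0.1096 * 9.4607305e+15 = 1.0368961e+15 m. 1 day = 86400 s, so 0.107 day = 0.107 * 86400 = 9244.8 s. Combine: 1.0368961e+15 m / 9244.8 s = 1.1215992e+11 m/s. 1 kmh = 0.27777778 m/s, so 1.1215992e+11 m/s = 1.1215992e+11 / 0.27777778 = 4.0377572e+11 kmh ≈ 4.038e+11 kmh (4 s.f.). Final answer: 4.038e+11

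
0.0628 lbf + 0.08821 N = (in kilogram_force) 0.03748. Check: 1 lbf = 4.4482216 N, so 0.0628 lbf = 0.0628 * 4.4482216 = 0.27934832 N. 0.08821 N is already in N. Sum: 0.27934832 + 0.08821 = 0.36755832 N. 1 kilogram_force = 9.80665 N, so 0.36755832 N = 0.36755832 / 9.80665 = 0.037480518 kilogram_force ≈ 0.03748 kilogram_force (4 s.f.).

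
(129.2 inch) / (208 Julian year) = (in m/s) 5e-10. Check: 1 inch = 0.0254 m, so 129.2 inch = 129.2 * 0.0254 = 3.28168 m. 1 Julian year = 31557600 s, so 208 Julian year = 208 * 31557600 = 6.5639808e+09 s. Combine: 3.28168 m / 6.5639808e+09 s = 4.9995271e-10 m/s. Result: 4.9995271e-10 m/s ≈ 5e-10 m/s (4 s.f.).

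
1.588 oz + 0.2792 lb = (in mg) 1 oz = 0.028349523 kg, so 1.588 oz = 1.588 * 0.028349523 = 0.045019043 kg. 1 lb = 0.45359237 kg, so 0.2792 lb = 0.2792 * 0.45359237 = 0.12664299 kg. Sum: 0.045019043 + 0.12664299 = 0.17166203 kg. 1 mg = 1e-06 kg, so 0.17166203 kg = 0.17166203 / 1e-06 = 171662.03 mg ≈ 1.717e+05 mg (4 s.f.). Final answer: 1.717e+05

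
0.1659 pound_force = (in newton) 0.738. Check: 1 pound_force = 4.4482216 N, so 0.1659 pound_force = 0.1659 * 4.4482216 = 0.73795997 N. 0.73795997 N = 0.73795997 newton ≈ 0.738 newton (4 s.f.).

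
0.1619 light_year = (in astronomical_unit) 1 light_year = 9.4607305e+15 m, so 0.1619 light_year = 0.1619 * 9.4607305e+15 = 1.5316923e+15 m. 1 astronomical_unit = 1.4959787e+11 m, so 1.5316923e+15 m = 1.5316923e+15 / 1.4959787e+11 = 10238.73 astronomical_unit ≈ 1.024e+04 astronomical_unit (4 s.f.). Final answer: 1.024e+04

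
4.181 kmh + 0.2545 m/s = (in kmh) 1 kmh = 0.27777778 m/s, so 4.181 kmh = 4.181 * 0.27777778 = 1.1613889 m/s. 0.2545 m/s is already in m/s. Sum: 1.1613889 + 0.2545 = 1.4158889 m/s. 1 kmh = 0.27777778 m/s, so 1.4158889 m/s = 1.4158889 / 0.27777778 = 5.0972 kmh ≈ 5.097 kmh (4 s.f.). Final answer: 5.097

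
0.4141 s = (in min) 0.006902. Check: 1 min = 60 s, so 0.4141 s = 0.4141 / 60 = 0.0069016667 min ≈ 0.006902 min (4 s.f.).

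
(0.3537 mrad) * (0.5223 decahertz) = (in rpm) 1 mrad = 0.001 rad, so 0.3537 mrad = 0.3537 * 0.001 = 0.0003537 rad. 1 decahertz = 10 Hz, so 0.5223 decahertz = 0.5223 * 10 = 5.223 Hz. Combine: 0.0003537 rad * 5.223 Hz = 0.0018473751 rad/s. 1 rpm = 0.10471976 rad/s, so 0.0018473751 rad/s = 0.0018473751 / 0.10471976 = 0.017641133 rpm ≈ 0.01764 rpm (4 s.f.). Final answer: 0.01764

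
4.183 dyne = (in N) 4.183e-05. Check: 1 dyne = 1e-05 N, so 4.183 dyne = 4.183 * 1e-05 = 4.183e-05 N. Result: 4.183e-05 N.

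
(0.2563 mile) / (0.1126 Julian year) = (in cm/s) 1 mile = 1609.344 m, so 0.2563 mile = 0.2563 * 1609.344 = 412.47487 m. 1 Julian year = 31557600 s, so 0.1126 Julian year = 0.1126 * 31557600 = 3553385.8 s. Combine: 412.47487 m / 3553385.8 s = 0.00011607939 m/s. 1 cm/s = 0.01 m/s, so 0.00011607939 m/s = 0.00011607939 / 0.01 = 0.011607939 cm/s ≈ 0.01161 cm/s (4 s.f.). Final answer: 0.01161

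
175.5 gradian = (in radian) 1 gradian = 0.015707963 rad, so 175.5 gradian = 175.5 * 0.015707963 = 2.7567476 rad. 2.7567476 rad = 2.7567476 radian ≈ 2.757 radian (4 s.f.). Final answer: 2.757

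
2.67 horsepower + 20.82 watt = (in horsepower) 1 horsepower = 745.69987 W, so 2.67 horsepower = 2.67 * 745.69987 = 1991.0187 W. 20.82 watt = 20.82 W. Sum: 1991.0187 + 20.82 = 2011.8387 W. 1 horsepower = 745.69987 W, so 2011.8387 W = 2011.8387 / 745.69987 = 2.6979201 horsepower ≈ 2.698 horsepower (4 s.f.). Final answer: 2.698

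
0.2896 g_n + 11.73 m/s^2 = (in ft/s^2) 1 g_n = 9.80665 m/s^2, so 0.2896 g_n = 0.2896 * 9.80665 = 2.8400058 m/s^2. 11.73 m/s^2 is already in m/s^2. Sum: 2.8400058 + 11.73 = 14.570006 m/s^2. 1 ft/s^2 = 0.3048 m/s^2, so 14.570006 m/s^2 = 14.570006 / 0.3048 = 47.801856 ft/s^2 ≈ 47.8 ft/s^2 (4 s.f.). Final answer: 47.8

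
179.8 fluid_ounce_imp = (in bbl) 0.03213. Check: 1 fluid_ounce_imp = 2.8413063e-05 m^3, so 179.8 fluid_ounce_imp = 179.8 * 2.8413063e-05 = 0.0051086686 m^3. 1 bbl = 0.15898729 m^3, so 0.0051086686 m^3 = 0.0051086686 / 0.15898729 = 0.032132559 bbl ≈ 0.03213 bbl (4 s.f.).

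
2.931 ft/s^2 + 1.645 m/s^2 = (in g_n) 1 ft/s^2 = 0.3048 m/s^2, so 2.931 ft/s^2 = 2.931 * 0.3048 = 0.8933688 m/s^2. 1.645 m/s^2 is already in m/s^2. Sum: 0.8933688 + 1.645 = 2.5383688 m/s^2. 1 g_n = 9.80665 m/s^2, so 2.5383688 m/s^2 = 2.5383688 / 9.80665 = 0.25884158 g_n ≈ 0.2588 g_n (4 s.f.). Final answer: 0.2588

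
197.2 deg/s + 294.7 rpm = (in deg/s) 1965. Check: 1 deg/s = 0.017453293 rad/s, so 197.2 deg/s = 197.2 * 0.017453293 = 3.4417893 rad/s. 1 rpm = 0.10471976 rad/s, so 294.7 rpm = 294.7 * 0.10471976 = 30.860912 rad/s. Sum: 3.4417893 + 30.860912 = 34.302701 rad/s. 1 deg/s = 0.017453293 rad/s, so 34.302701 rad/s = 34.302701 / 0.017453293 = 1965.4 deg/s ≈ 1965 deg/s (4 s.f.).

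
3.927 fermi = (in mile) 1 fermi = 1e-15 m, so 3.927 fermi = 3.927 * 1e-15 = 3.927e-15 m. 1 mile = 1609.344 m, so 3.927e-15 m = 3.927e-15 / 1609.344 = 2.4401247e-18 mile ≈ 2.44e-18 mile (4 s.f.). Final answer: 2.44e-18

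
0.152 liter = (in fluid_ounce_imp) 1 liter = 0.001 m^3, so 0.152 liter = 0.152 * 0.001 = 0.000152 m^3. 1 fluid_ounce_imp = 2.8413063e-05 m^3, so 0.000152 m^3 = 0.000152 / 2.8413063e-05 = 5.3496521 fluid_ounce_imp ≈ 5.35 fluid_ounce_imp (4 s.f.). Final answer: 5.35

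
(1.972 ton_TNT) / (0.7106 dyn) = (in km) 1.161e+12. Check: 1 ton_TNT = 4.184e+09 J, so 1.972 ton_TNT = 1.972 * 4.184e+09 = 8.250848e+09 J. 1 dyn = 1e-05 N, so 0.7106 dyn = 0.7106 * 1e-05 = 7.106e-06 N. Combine: 8.250848e+09 J / 7.106e-06 N = 1.16111e+15 m. 1 km = 1000 m, so 1.16111e+15 m = 1.16111e+15 / 1000 = 1.16111e+12 km ≈ 1.161e+12 km (4 s.f.).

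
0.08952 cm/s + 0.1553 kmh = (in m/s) 0.04403. Check: 1 cm/s = 0.01 m/s, so 0.08952 cm/s = 0.08952 * 0.01 = 0.0008952 m/s. 1 kmh = 0.27777778 m/s, so 0.1553 kmh = 0.1553 * 0.27777778 = 0.043138889 m/s. Sum: 0.0008952 + 0.043138889 = 0.044034089 m/s. Result: 0.044034089 m/s ≈ 0.04403 m/s (4 s.f.).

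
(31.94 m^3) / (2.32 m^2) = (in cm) 31.94 m^3 is already in m^3. 2.32 m^2 is already in m^2. Combine: 31.94 m^3 / 2.32 m^2 = 13.767241 m. 1 cm = 0.01 m, so 13.767241 m = 13.767241 / 0.01 = 1376.7241 cm ≈ 1377 cm (4 s.f.). Final answer: 1377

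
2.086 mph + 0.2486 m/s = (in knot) 1 mph = 0.44704 m/s, so 2.086 mph = 2.086 * 0.44704 = 0.93252544 m/s. 0.2486 m/s is already in m/s. Sum: 0.93252544 + 0.2486 = 1.1811254 m/s. 1 knot = 0.51444444 m/s, so 1.1811254 m/s = 1.1811254 / 0.51444444 = 2.2959242 knot ≈ 2.296 knot (4 s.f.). Final answer: 2.296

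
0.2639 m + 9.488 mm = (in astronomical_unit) 0.2639 m is already in m. 1 mm = 0.001 m, so 9.488 mm = 9.488 * 0.001 = 0.009488 m. Sum: 0.2639 + 0.009488 = 0.273388 m. 1 astronomical_unit = 1.4959787e+11 m, so 0.273388 m = 0.273388 / 1.4959787e+11 = 1.8274859e-12 astronomical_unit ≈ 1.827e-12 astronomical_unit (4 s.f.). Final answer: 1.827e-12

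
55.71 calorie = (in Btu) 0.2209. Check: 1 calorie = 4.184 J, so 55.71 calorie = 55.71 * 4.184 = 233.09064 J. 1 Btu = 1055.0559 J, so 233.09064 J = 233.09064 / 1055.0559 = 0.2209273 Btu ≈ 0.2209 Btu (4 s.f.).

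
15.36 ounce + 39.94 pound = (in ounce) 654.4. Check: 1 ounce = 0.028349523 kg, so 15.36 ounce = 15.36 * 0.028349523 = 0.43544868 kg. 1 pound = 0.45359237 kg, so 39.94 pound = 39.94 * 0.45359237 = 18.116479 kg. Sum: 0.43544868 + 18.116479 = 18.551928 kg. 1 ounce = 0.028349523 kg, so 18.551928 kg = 18.551928 / 0.028349523 = 654.4 ounce.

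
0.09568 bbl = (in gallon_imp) 3.346. Check: 1 bbl = 0.15898729 m^3, so 0.09568 bbl = 0.09568 * 0.15898729 = 0.015211904 m^3. 1 gallon_imp = 0.00454609 m^3, so 0.015211904 m^3 = 0.015211904 / 0.00454609 = 3.3461512 gallon_imp ≈ 3.346 gallon_imp (4 s.f.).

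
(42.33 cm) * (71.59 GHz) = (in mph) 1 cm = 0.01 m, so 42.33 cm = 42.33 * 0.01 = 0.4233 m. 1 GHz = 1e+09 Hz, so 71.59 GHz = 71.59 * 1e+09 = 7.159e+10 Hz. Combine: 0.4233 m * 7.159e+10 Hz = 3.0304047e+10 m/s. 1 mph = 0.44704 m/s, so 3.0304047e+10 m/s = 3.0304047e+10 / 0.44704 = 6.7788223e+10 mph ≈ 6.779e+10 mph (4 s.f.). Final answer: 6.779e+10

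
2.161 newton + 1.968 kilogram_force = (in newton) 2.161 newton = 2.161 N. 1 kilogram_force = 9.80665 N, so 1.968 kilogram_force = 1.968 * 9.80665 = 19.299487 N. Sum: 2.161 + 19.299487 = 21.460487 N. 21.460487 N = 21.460487 newton ≈ 21.46 newton (4 s.f.). Final answer: 21.46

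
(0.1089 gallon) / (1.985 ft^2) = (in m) 1 gallon = 0.0037854118 m^3, so 0.1089 gallon = 0.1089 * 0.0037854118 = 0.00041223134 m^3. 1 ft^2 = 0.09290304 m^2, so 1.985 ft^2 = 1.985 * 0.09290304 = 0.18441253 m^2. Combine: 0.00041223134 m^3 / 0.18441253 m^2 = 0.0022353759 m. Result: 0.0022353759 m ≈ 0.002235 m (4 s.f.). Final answer: 0.002235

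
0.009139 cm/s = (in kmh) 1 cm/s = 0.01 m/s, so 0.009139 cm/s = 0.009139 * 0.01 = 9.139e-05 m/s. 1 kmh = 0.27777778 m/s, so 9.139e-05 m/s = 9.139e-05 / 0.27777778 = 0.000329004 kmh ≈ 0.000329 kmh (4 s.f.). Final answer: 0.000329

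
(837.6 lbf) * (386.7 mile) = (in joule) 2.319e+09. Check: 1 lbf = 4.4482216 N, so 837.6 lbf = 837.6 * 4.4482216 = 3725.8304 N. 1 mile = 1609.344 m, so 386.7 mile = 386.7 * 1609.344 = 622333.32 m. Combine: 3725.8304 N * 622333.32 m = 2.3187084e+09 J. 2.3187084e+09 J = 2.3187084e+09 joule ≈ 2.319e+09 joule (4 s.f.).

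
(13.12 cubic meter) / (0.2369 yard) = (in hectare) 13.12 cubic meter = 13.12 m^3. 1 yard = 0.9144 m, so 0.2369 yard = 0.2369 * 0.9144 = 0.21662136 m. Combine: 13.12 m^3 / 0.21662136 m = 60.566511 m^2. 1 hectare = 10000 m^2, so 60.566511 m^2 = 60.566511 / 10000 = 0.0060566511 hectare ≈ 0.006057 hectare (4 s.f.). Final answer: 0.006057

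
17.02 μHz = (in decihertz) 0.0001702. Check: 1 μHz = 1e-06 Hz, so 17.02 μHz = 17.02 * 1e-06 = 1.702e-05 Hz. 1 decihertz = 0.1 Hz, so 1.702e-05 Hz = 1.702e-05 / 0.1 = 0.0001702 decihertz.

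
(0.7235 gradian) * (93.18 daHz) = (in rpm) 101.1. Check: 1 gradian = 0.015707963 rad, so 0.7235 gradian = 0.7235 * 0.015707963 = 0.011364711 rad. 1 daHz = 10 Hz, so 93.18 daHz = 93.18 * 10 = 931.8 Hz. Combine: 0.011364711 rad * 931.8 Hz = 10.589638 rad/s. 1 rpm = 0.10471976 rad/s, so 10.589638 rad/s = 10.589638 / 0.10471976 = 101.1236 rpm ≈ 101.1 rpm (4 s.f.).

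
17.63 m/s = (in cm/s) 1 cm/s = 0.01 m/s, so 17.63 m/s = 17.63 / 0.01 = 1763 cm/s. Final answer: 1763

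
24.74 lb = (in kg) 11.22. Check: 1 lb = 0.45359237 kg, so 24.74 lb = 24.74 * 0.45359237 = 11.221875 kg. Result: 11.221875 kg ≈ 11.22 kg (4 s.f.).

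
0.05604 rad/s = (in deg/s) 3.211. Check: 1 deg/s = 0.017453293 rad/s, so 0.05604 rad/s = 0.05604 / 0.017453293 = 3.2108555 deg/s ≈ 3.211 deg/s (4 s.f.).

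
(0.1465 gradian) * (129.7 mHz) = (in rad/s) 0.0002985. Check: 1 gradian = 0.015707963 rad, so 0.1465 gradian = 0.1465 * 0.015707963 = 0.0023012166 rad. 1 mHz = 0.001 Hz, so 129.7 mHz = 129.7 * 0.001 = 0.1297 Hz. Combine: 0.0023012166 rad * 0.1297 Hz = 0.0002984678 rad/s. Result: 0.0002984678 rad/s ≈ 0.0002985 rad/s (4 s.f.).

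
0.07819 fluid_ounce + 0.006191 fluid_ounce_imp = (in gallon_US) 0.0006573. Check: 1 fluid_ounce = 2.957353e-05 m^3, so 0.07819 fluid_ounce = 0.07819 * 2.957353e-05 = 2.3123543e-06 m^3. 1 fluid_ounce_imp = 2.8413063e-05 m^3, so 0.006191 fluid_ounce_imp = 0.006191 * 2.8413063e-05 = 1.7590527e-07 m^3. Sum: 2.3123543e-06 + 1.7590527e-07 = 2.4882595e-06 m^3. 1 gallon_US = 0.0037854118 m^3, so 2.4882595e-06 m^3 = 2.4882595e-06 / 0.0037854118 = 0.00065732863 gallon_US ≈ 0.0006573 gallon_US (4 s.f.).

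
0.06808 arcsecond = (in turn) 5.253e-08. Check: 1 arcsecond = 4.8481368e-06 rad, so 0.06808 arcsecond = 0.06808 * 4.8481368e-06 = 3.3006115e-07 rad. 1 turn = 6.2831853 rad, so 3.3006115e-07 rad = 3.3006115e-07 / 6.2831853 = 5.2530864e-08 turn ≈ 5.253e-08 turn (4 s.f.).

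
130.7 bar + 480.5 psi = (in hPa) 1.638e+05. Check: 1 bar = 100000 Pa, so 130.7 bar = 130.7 * 100000 = 13070000 Pa. 1 psi = 6894.7573 Pa, so 480.5 psi = 480.5 * 6894.7573 = 3312930.9 Pa. Sum: 13070000 + 3312930.9 = 16382931 Pa. 1 hPa = 100 Pa, so 16382931 Pa = 16382931 / 100 = 163829.31 hPa ≈ 1.638e+05 hPa (4 s.f.).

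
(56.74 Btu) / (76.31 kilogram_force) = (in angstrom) 7.999e+11. Check: 1 Btu = 1055.0559 J, so 56.74 Btu = 56.74 * 1055.0559 = 59863.869 J. 1 kilogram_force = 9.80665 N, so 76.31 kilogram_force = 76.31 * 9.80665 = 748.34546 N. Combine: 59863.869 J / 748.34546 N = 79.994965 m. 1 angstrom = 1e-10 m, so 79.994965 m = 79.994965 / 1e-10 = 7.9994965e+11 angstrom ≈ 7.999e+11 angstrom (4 s.f.).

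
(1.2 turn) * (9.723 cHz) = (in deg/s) 42. Check: 1 turn = 6.2831853 rad, so 1.2 turn = 1.2 * 6.2831853 = 7.5398224 rad. 1 cHz = 0.01 Hz, so 9.723 cHz = 9.723 * 0.01 = 0.09723 Hz. Combine: 7.5398224 rad * 0.09723 Hz = 0.73309693 rad/s. 1 deg/s = 0.017453293 rad/s, so 0.73309693 rad/s = 0.73309693 / 0.017453293 = 42.00336 deg/s ≈ 42 deg/s (4 s.f.).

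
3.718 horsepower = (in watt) 1 horsepower = 745.69987 W, so 3.718 horsepower = 3.718 * 745.69987 = 2772.5121 W. 2772.5121 W = 2772.5121 watt ≈ 2773 watt (4 s.f.). Final answer: 2773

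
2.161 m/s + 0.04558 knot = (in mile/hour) 2.161 m/s is already in m/s. 1 knot = 0.51444444 m/s, so 0.04558 knot = 0.04558 * 0.51444444 = 0.023448378 m/s. Sum: 2.161 + 0.023448378 = 2.1844484 m/s. 1 mile/hour = 0.44704 m/s, so 2.1844484 m/s = 2.1844484 / 0.44704 = 4.8864719 mile/hour ≈ 4.886 mile/hour (4 s.f.). Final answer: 4.886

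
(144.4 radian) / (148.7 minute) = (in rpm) 144.4 radian = 144.4 rad. 1 minute = 60 s, so 148.7 minute = 148.7 * 60 = 8922 s. Combine: 144.4 rad / 8922 s = 0.016184712 rad/s. 1 rpm = 0.10471976 rad/s, so 0.016184712 rad/s = 0.016184712 / 0.10471976 = 0.15455261 rpm ≈ 0.1546 rpm (4 s.f.). Final answer: 0.1546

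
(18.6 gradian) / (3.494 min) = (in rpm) 1 gradian = 0.015707963 rad, so 18.6 gradian = 18.6 * 0.015707963 = 0.29216812 rad. 1 min = 60 s, so 3.494 min = 3.494 * 60 = 209.64 s. Combine: 0.29216812 rad / 209.64 s = 0.0013936659 rad/s. 1 rpm = 0.10471976 rad/s, so 0.0013936659 rad/s = 0.0013936659 / 0.10471976 = 0.013308529 rpm ≈ 0.01331 rpm (4 s.f.). Final answer: 0.01331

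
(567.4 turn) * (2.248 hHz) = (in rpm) 1 turn = 6.2831853 rad, so 567.4 turn = 567.4 * 6.2831853 = 3565.0793 rad. 1 hHz = 100 Hz, so 2.248 hHz = 2.248 * 100 = 224.8 Hz. Combine: 3565.0793 rad * 224.8 Hz = 801429.84 rad/s. 1 rpm = 0.10471976 rad/s, so 801429.84 rad/s = 801429.84 / 0.10471976 = 7653091.2 rpm ≈ 7.653e+06 rpm (4 s.f.). Final answer: 7.653e+06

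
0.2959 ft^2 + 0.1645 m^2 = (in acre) 1 ft^2 = 0.09290304 m^2, so 0.2959 ft^2 = 0.2959 * 0.09290304 = 0.02749001 m^2. 0.1645 m^2 is already in m^2. Sum: 0.02749001 + 0.1645 = 0.19199001 m^2. 1 acre = 4046.8564 m^2, so 0.19199001 m^2 = 0.19199001 / 4046.8564 = 4.7441765e-05 acre ≈ 4.744e-05 acre (4 s.f.). Final answer: 4.744e-05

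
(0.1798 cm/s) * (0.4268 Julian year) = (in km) 24.22. Check: 1 cm/s = 0.01 m/s, so 0.1798 cm/s = 0.1798 * 0.01 = 0.001798 m/s. 1 Julian year = 31557600 s, so 0.4268 Julian year = 0.4268 * 31557600 = 13468784 s. Combine: 0.001798 m/s * 13468784 s = 24216.873 m. 1 km = 1000 m, so 24216.873 m = 24216.873 / 1000 = 24.216873 km ≈ 24.22 km (4 s.f.).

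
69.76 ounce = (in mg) 1.978e+06. Check: 1 ounce = 0.028349523 kg, so 69.76 ounce = 69.76 * 0.028349523 = 1.9776627 kg. 1 mg = 1e-06 kg, so 1.9776627 kg = 1.9776627 / 1e-06 = 1977662.7 mg ≈ 1.978e+06 mg (4 s.f.).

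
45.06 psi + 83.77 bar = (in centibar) 1 psi = 6894.7573 Pa, so 45.06 psi = 45.06 * 6894.7573 = 310677.76 Pa. 1 bar = 100000 Pa, so 83.77 bar = 83.77 * 100000 = 8377000 Pa. Sum: 310677.76 + 8377000 = 8687677.8 Pa. 1 centibar = 1000 Pa, so 8687677.8 Pa = 8687677.8 / 1000 = 8687.6778 centibar ≈ 8688 centibar (4 s.f.). Final answer: 8688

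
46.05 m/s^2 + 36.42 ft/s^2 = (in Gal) 46.05 m/s^2 is already in m/s^2. 1 ft/s^2 = 0.3048 m/s^2, so 36.42 ft/s^2 = 36.42 * 0.3048 = 11.100816 m/s^2. Sum: 46.05 + 11.100816 = 57.150816 m/s^2. 1 Gal = 0.01 m/s^2, so 57.150816 m/s^2 = 57.150816 / 0.01 = 5715.0816 Gal ≈ 5715 Gal (4 s.f.). Final answer: 5715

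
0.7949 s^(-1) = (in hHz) 0.007949. Check: 0.7949 s^(-1) = 0.7949 Hz. 1 hHz = 100 Hz, so 0.7949 Hz = 0.7949 / 100 = 0.007949 hHz.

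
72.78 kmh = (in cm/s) 1 kmh = 0.27777778 m/s, so 72.78 kmh = 72.78 * 0.27777778 = 20.216667 m/s. 1 cm/s = 0.01 m/s, so 20.216667 m/s = 20.216667 / 0.01 = 2021.6667 cm/s ≈ 2022 cm/s (4 s.f.). Final answer: 2022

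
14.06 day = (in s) 1.215e+06. Check: 1 day = 86400 s, so 14.06 day = 14.06 * 86400 = 1214784 s. Result: 1214784 s ≈ 1.215e+06 s (4 s.f.).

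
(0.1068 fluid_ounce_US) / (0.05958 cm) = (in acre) 1 fluid_ounce_US = 2.957353e-05 m^3, so 0.1068 fluid_ounce_US = 0.1068 * 2.957353e-05 = 3.158453e-06 m^3. 1 cm = 0.01 m, so 0.05958 cm = 0.05958 * 0.01 = 0.0005958 m. Combine: 3.158453e-06 m^3 / 0.0005958 m = 0.0053011966 m^2. 1 acre = 4046.8564 m^2, so 0.0053011966 m^2 = 0.0053011966 / 4046.8564 = 1.3099542e-06 acre ≈ 1.31e-06 acre (4 s.f.). Final answer: 1.31e-06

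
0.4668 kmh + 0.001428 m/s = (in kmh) 0.4719. Check: 1 kmh = 0.27777778 m/s, so 0.4668 kmh = 0.4668 * 0.27777778 = 0.12966667 m/s. 0.001428 m/s is already in m/s. Sum: 0.12966667 + 0.001428 = 0.13109467 m/s. 1 kmh = 0.27777778 m/s, so 0.13109467 m/s = 0.13109467 / 0.27777778 = 0.4719408 kmh ≈ 0.4719 kmh (4 s.f.).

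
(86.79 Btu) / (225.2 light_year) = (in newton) 4.298e-14. Check: 1 Btu = 1055.0559 J, so 86.79 Btu = 86.79 * 1055.0559 = 91568.297 J. 1 light_year = 9.4607305e+15 m, so 225.2 light_year = 225.2 * 9.4607305e+15 = 2.1305565e+18 m. Combine: 91568.297 J / 2.1305565e+18 m = 4.2978582e-14 N. 4.2978582e-14 N = 4.2978582e-14 newton ≈ 4.298e-14 newton (4 s.f.).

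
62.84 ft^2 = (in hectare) 0.0005838. Check: 1 ft^2 = 0.09290304 m^2, so 62.84 ft^2 = 62.84 * 0.09290304 = 5.838027 m^2. 1 hectare = 10000 m^2, so 5.838027 m^2 = 5.838027 / 10000 = 0.0005838027 hectare ≈ 0.0005838 hectare (4 s.f.).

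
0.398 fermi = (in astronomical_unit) 1 fermi = 1e-15 m, so 0.398 fermi = 0.398 * 1e-15 = 3.98e-16 m. 1 astronomical_unit = 1.4959787e+11 m, so 3.98e-16 m = 3.98e-16 / 1.4959787e+11 = 2.6604657e-27 astronomical_unit ≈ 2.66e-27 astronomical_unit (4 s.f.). Final answer: 2.66e-27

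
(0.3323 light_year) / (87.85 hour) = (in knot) 1 light_year = 9.4607305e+15 m, so 0.3323 light_year = 0.3323 * 9.4607305e+15 = 3.1438007e+15 m. 1 hour = 3600 s, so 87.85 hour = 87.85 * 3600 = 316260 s. Combine: 3.1438007e+15 m / 316260 s = 9.9405576e+09 m/s. 1 knot = 0.51444444 m/s, so 9.9405576e+09 m/s = 9.9405576e+09 / 0.51444444 = 1.9322898e+10 knot ≈ 1.932e+10 knot (4 s.f.). Final answer: 1.932e+10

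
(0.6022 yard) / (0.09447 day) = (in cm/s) 0.006746. Check: 1 yard = 0.9144 m, so 0.6022 yard = 0.6022 * 0.9144 = 0.55065168 m. 1 day = 86400 s, so 0.09447 day = 0.09447 * 86400 = 8162.208 s. Combine: 0.55065168 m / 8162.208 s = 6.7463569e-05 m/s. 1 cm/s = 0.01 m/s, so 6.7463569e-05 m/s = 6.7463569e-05 / 0.01 = 0.0067463569 cm/s ≈ 0.006746 cm/s (4 s.f.).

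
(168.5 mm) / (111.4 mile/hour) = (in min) 5.639e-05. Check: 1 mm = 0.001 m, so 168.5 mm = 168.5 * 0.001 = 0.1685 m. 1 mile/hour = 0.44704 m/s, so 111.4 mile/hour = 111.4 * 0.44704 = 49.800256 m/s. Combine: 0.1685 m / 49.800256 m/s = 0.0033835167 s. 1 min = 60 s, so 0.0033835167 s = 0.0033835167 / 60 = 5.6391946e-05 min ≈ 5.639e-05 min (4 s.f.).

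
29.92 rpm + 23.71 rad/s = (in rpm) 256.3. Check: 1 rpm = 0.10471976 rad/s, so 29.92 rpm = 29.92 * 0.10471976 = 3.1332151 rad/s. 23.71 rad/s is already in rad/s. Sum: 3.1332151 + 23.71 = 26.843215 rad/s. 1 rpm = 0.10471976 rad/s, so 26.843215 rad/s = 26.843215 / 0.10471976 = 256.33382 rpm ≈ 256.3 rpm (4 s.f.).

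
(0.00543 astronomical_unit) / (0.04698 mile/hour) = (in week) 1 astronomical_unit = 1.4959787e+11 m, so 0.00543 astronomical_unit = 0.00543 * 1.4959787e+11 = 8.1231644e+08 m. 1 mile/hour = 0.44704 m/s, so 0.04698 mile/hour = 0.04698 * 0.44704 = 0.021001939 m/s. Combine: 8.1231644e+08 m / 0.021001939 m/s = 3.8678163e+10 s. 1 week = 604800 s, so 3.8678163e+10 s = 3.8678163e+10 / 604800 = 63951.99 week ≈ 6.395e+04 week (4 s.f.). Final answer: 6.395e+04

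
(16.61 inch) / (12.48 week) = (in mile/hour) 1 inch = 0.0254 m, so 16.61 inch = 16.61 * 0.0254 = 0.421894 m. 1 week = 604800 s, so 12.48 week = 12.48 * 604800 = 7547904 s. Combine: 0.421894 m / 7547904 s = 5.5895517e-08 m/s. 1 mile/hour = 0.44704 m/s, so 5.5895517e-08 m/s = 5.5895517e-08 / 0.44704 = 1.2503471e-07 mile/hour ≈ 1.25e-07 mile/hour (4 s.f.). Final answer: 1.25e-07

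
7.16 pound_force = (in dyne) 1 pound_force = 4.4482216 N, so 7.16 pound_force = 7.16 * 4.4482216 = 31.849267 N. 1 dyne = 1e-05 N, so 31.849267 N = 31.849267 / 1e-05 = 3184926.7 dyne ≈ 3.185e+06 dyne (4 s.f.). Final answer: 3.185e+06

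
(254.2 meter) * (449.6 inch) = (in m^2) 2903. Check: 254.2 meter = 254.2 m. 1 inch = 0.0254 m, so 449.6 inch = 449.6 * 0.0254 = 11.41984 m. Combine: 254.2 m * 11.41984 m = 2902.9233 m^2. Result: 2902.9233 m^2 ≈ 2903 m^2 (4 s.f.).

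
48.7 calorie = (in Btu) 0.1931. Check: 1 calorie = 4.184 J, so 48.7 calorie = 48.7 * 4.184 = 203.7608 J. 1 Btu = 1055.0559 J, so 203.7608 J = 203.7608 / 1055.0559 = 0.19312797 Btu ≈ 0.1931 Btu (4 s.f.).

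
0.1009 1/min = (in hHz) 1 1/min = 0.016666667 Hz, so 0.1009 1/min = 0.1009 * 0.016666667 = 0.0016816667 Hz. 1 hHz = 100 Hz, so 0.0016816667 Hz = 0.0016816667 / 100 = 1.6816667e-05 hHz ≈ 1.682e-05 hHz (4 s.f.). Final answer: 1.682e-05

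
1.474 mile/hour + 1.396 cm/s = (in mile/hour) 1 mile/hour = 0.44704 m/s, so 1.474 mile/hour = 1.474 * 0.44704 = 0.65893696 m/s. 1 cm/s = 0.01 m/s, so 1.396 cm/s = 1.396 * 0.01 = 0.01396 m/s. Sum: 0.65893696 + 0.01396 = 0.67289696 m/s. 1 mile/hour = 0.44704 m/s, so 0.67289696 m/s = 0.67289696 / 0.44704 = 1.5052276 mile/hour ≈ 1.505 mile/hour (4 s.f.). Final answer: 1.505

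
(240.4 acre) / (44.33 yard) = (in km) 24. Check: 1 acre = 4046.8564 m^2, so 240.4 acre = 240.4 * 4046.8564 = 972864.28 m^2. 1 yard = 0.9144 m, so 44.33 yard = 44.33 * 0.9144 = 40.535352 m. Combine: 972864.28 m^2 / 40.535352 m = 24000.391 m. 1 km = 1000 m, so 24000.391 m = 24000.391 / 1000 = 24.000391 km ≈ 24 km (4 s.f.).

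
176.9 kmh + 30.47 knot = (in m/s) 64.81. Check: 1 kmh = 0.27777778 m/s, so 176.9 kmh = 176.9 * 0.27777778 = 49.138889 m/s. 1 knot = 0.51444444 m/s, so 30.47 knot = 30.47 * 0.51444444 = 15.675122 m/s. Sum: 49.138889 + 15.675122 = 64.814011 m/s. Result: 64.814011 m/s ≈ 64.81 m/s (4 s.f.).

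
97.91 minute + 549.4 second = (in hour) 1.784. Check: 1 minute = 60 s, so 97.91 minute = 97.91 * 60 = 5874.6 s. 549.4 second = 549.4 s. Sum: 5874.6 + 549.4 = 6424 s. 1 hour = 3600 s, so 6424 s = 6424 / 3600 = 1.7844444 hour ≈ 1.784 hour (4 s.f.).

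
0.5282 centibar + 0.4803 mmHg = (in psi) 1 centibar = 1000 Pa, so 0.5282 centibar = 0.5282 * 1000 = 528.2 Pa. 1 mmHg = 133.32237 Pa, so 0.4803 mmHg = 0.4803 * 133.32237 = 64.034734 Pa. Sum: 528.2 + 64.034734 = 592.23473 Pa. 1 psi = 6894.7573 Pa, so 592.23473 Pa = 592.23473 / 6894.7573 = 0.085896386 psi ≈ 0.0859 psi (4 s.f.). Final answer: 0.0859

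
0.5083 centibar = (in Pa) 508.3. Check: 1 centibar = 1000 Pa, so 0.5083 centibar = 0.5083 * 1000 = 508.3 Pa. Result: 508.3 Pa.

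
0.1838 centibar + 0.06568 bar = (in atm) 0.06664. Check: 1 centibar = 1000 Pa, so 0.1838 centibar = 0.1838 * 1000 = 183.8 Pa. 1 bar = 100000 Pa, so 0.06568 bar = 0.06568 * 100000 = 6568 Pa. Sum: 183.8 + 6568 = 6751.8 Pa. 1 atm = 101325 Pa, so 6751.8 Pa = 6751.8 / 101325 = 0.066635085 atm ≈ 0.06664 atm (4 s.f.).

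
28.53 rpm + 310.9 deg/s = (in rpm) 1 rpm = 0.10471976 rad/s, so 28.53 rpm = 28.53 * 0.10471976 = 2.9876546 rad/s. 1 deg/s = 0.017453293 rad/s, so 310.9 deg/s = 310.9 * 0.017453293 = 5.4262286 rad/s. Sum: 2.9876546 + 5.4262286 = 8.4138833 rad/s. 1 rpm = 0.10471976 rad/s, so 8.4138833 rad/s = 8.4138833 / 0.10471976 = 80.346667 rpm ≈ 80.35 rpm (4 s.f.). Final answer: 80.35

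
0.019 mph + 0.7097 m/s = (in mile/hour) 1.607. Check: 1 mph = 0.44704 m/s, so 0.019 mph = 0.019 * 0.44704 = 0.00849376 m/s. 0.7097 m/s is already in m/s. Sum: 0.00849376 + 0.7097 = 0.71819376 m/s. 1 mile/hour = 0.44704 m/s, so 0.71819376 m/s = 0.71819376 / 0.44704 = 1.6065537 mile/hour ≈ 1.607 mile/hour (4 s.f.).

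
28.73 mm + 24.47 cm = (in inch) 10.76. Check: 1 mm = 0.001 m, so 28.73 mm = 28.73 * 0.001 = 0.02873 m. 1 cm = 0.01 m, so 24.47 cm = 24.47 * 0.01 = 0.2447 m. Sum: 0.02873 + 0.2447 = 0.27343 m. 1 inch = 0.0254 m, so 0.27343 m = 0.27343 / 0.0254 = 10.764961 inch ≈ 10.76 inch (4 s.f.).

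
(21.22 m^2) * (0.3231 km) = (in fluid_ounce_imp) 2.413e+08. Check: 21.22 m^2 is already in m^2. 1 km = 1000 m, so 0.3231 km = 0.3231 * 1000 = 323.1 m. Combine: 21.22 m^2 * 323.1 m = 6856.182 m^3. 1 fluid_ounce_imp = 2.8413063e-05 m^3, so 6856.182 m^3 = 6856.182 / 2.8413063e-05 = 2.4130387e+08 fluid_ounce_imp ≈ 2.413e+08 fluid_ounce_imp (4 s.f.).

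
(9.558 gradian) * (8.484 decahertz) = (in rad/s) 12.74. Check: 1 gradian = 0.015707963 rad, so 9.558 gradian = 9.558 * 0.015707963 = 0.15013671 rad. 1 decahertz = 10 Hz, so 8.484 decahertz = 8.484 * 10 = 84.84 Hz. Combine: 0.15013671 rad * 84.84 Hz = 12.737599 rad/s. Result: 12.737599 rad/s ≈ 12.74 rad/s (4 s.f.).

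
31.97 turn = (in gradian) 1.279e+04. Check: 1 turn = 6.2831853 rad, so 31.97 turn = 31.97 * 6.2831853 = 200.87343 rad. 1 gradian = 0.015707963 rad, so 200.87343 rad = 200.87343 / 0.015707963 = 12788 gradian ≈ 1.279e+04 gradian (4 s.f.).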